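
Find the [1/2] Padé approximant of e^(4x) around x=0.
(4*x/3 + 1)/(8*x**2/3 - 8*x/3 + 1)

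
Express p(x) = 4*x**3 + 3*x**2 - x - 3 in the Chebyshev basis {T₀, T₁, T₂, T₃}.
(-3/2)T₀ + (2)T₁ + (3/2)T₂ + T₃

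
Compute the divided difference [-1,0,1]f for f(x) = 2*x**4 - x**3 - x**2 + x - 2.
1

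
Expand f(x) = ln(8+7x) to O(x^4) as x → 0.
log(8) + 7*x/8 - 49*x**2/128 + 343*x**3/1536 + O(x**4)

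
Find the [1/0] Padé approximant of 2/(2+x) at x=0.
1 - x/2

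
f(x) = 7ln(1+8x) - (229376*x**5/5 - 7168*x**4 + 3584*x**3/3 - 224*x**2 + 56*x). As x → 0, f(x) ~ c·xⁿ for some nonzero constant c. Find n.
6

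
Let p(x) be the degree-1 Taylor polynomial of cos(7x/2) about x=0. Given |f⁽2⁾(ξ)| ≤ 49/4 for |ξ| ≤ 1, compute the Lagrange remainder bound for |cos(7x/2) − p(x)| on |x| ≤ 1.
49/8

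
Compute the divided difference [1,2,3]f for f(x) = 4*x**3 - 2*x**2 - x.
22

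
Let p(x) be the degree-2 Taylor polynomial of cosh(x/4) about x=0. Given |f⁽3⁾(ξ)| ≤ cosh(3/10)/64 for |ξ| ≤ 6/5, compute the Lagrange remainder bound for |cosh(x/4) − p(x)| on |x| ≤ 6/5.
9*cosh(3/10)/2000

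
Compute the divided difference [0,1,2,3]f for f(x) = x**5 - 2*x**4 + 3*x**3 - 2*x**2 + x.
16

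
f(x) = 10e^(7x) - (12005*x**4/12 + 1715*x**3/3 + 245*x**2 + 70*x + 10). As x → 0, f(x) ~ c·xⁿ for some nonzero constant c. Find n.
5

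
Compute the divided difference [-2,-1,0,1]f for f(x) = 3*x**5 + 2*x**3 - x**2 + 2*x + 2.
17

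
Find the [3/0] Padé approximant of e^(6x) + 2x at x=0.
36*x**3 + 18*x**2 + 8*x + 1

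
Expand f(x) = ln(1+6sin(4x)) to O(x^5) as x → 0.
24*x - 288*x**2 + 4544*x**3 - 81408*x**4 + O(x**5)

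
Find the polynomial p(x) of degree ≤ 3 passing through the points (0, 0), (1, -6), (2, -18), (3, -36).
-3*x**2 - 3*x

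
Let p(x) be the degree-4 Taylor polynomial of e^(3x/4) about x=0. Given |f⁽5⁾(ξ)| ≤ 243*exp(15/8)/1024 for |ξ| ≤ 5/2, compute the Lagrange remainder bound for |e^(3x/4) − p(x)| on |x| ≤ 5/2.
50625*exp(15/8)/262144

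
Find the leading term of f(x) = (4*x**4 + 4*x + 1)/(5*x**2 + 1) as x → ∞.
4*x**2/5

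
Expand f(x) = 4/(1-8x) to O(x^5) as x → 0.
4 + 32*x + 256*x**2 + 2048*x**3 + 16384*x**4 + O(x**5)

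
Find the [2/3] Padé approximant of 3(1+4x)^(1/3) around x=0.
(56*x**2/3 + 16*x + 3)/(-32*x**3/81 + 8*x**2/3 + 4*x + 1)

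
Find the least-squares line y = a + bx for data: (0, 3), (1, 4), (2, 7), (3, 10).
a = 12/5, b = 12/5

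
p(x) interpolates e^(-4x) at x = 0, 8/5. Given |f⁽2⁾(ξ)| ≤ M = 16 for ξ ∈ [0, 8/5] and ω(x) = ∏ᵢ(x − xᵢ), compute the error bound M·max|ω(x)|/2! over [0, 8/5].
128/25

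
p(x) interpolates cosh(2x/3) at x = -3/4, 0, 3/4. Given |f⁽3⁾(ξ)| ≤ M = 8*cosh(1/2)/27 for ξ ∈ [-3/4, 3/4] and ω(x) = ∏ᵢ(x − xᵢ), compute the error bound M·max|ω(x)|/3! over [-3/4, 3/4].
sqrt(3)*cosh(1/2)/216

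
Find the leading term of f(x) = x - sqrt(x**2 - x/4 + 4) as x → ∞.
1/8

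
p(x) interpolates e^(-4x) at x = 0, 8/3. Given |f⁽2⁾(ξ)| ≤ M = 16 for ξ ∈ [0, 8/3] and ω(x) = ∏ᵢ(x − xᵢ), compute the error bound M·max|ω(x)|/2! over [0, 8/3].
128/9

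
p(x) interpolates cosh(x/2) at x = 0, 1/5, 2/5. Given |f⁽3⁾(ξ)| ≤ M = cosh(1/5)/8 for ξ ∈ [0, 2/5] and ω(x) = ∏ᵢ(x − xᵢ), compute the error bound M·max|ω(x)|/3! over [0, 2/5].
sqrt(3)*cosh(1/5)/27000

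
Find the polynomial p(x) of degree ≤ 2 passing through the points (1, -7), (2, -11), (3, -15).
-4*x - 3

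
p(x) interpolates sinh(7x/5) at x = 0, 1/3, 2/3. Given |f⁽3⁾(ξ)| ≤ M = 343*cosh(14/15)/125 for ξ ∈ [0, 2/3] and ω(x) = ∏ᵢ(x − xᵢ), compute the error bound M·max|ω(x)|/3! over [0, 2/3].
343*sqrt(3)*cosh(14/15)/91125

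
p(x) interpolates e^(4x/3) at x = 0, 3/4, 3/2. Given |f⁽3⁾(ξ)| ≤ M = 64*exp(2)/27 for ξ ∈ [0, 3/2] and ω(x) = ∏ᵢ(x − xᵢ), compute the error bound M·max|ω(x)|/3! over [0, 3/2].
sqrt(3)*exp(2)/27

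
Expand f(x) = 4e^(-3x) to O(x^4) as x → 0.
4 - 12*x + 18*x**2 - 18*x**3 + O(x**4)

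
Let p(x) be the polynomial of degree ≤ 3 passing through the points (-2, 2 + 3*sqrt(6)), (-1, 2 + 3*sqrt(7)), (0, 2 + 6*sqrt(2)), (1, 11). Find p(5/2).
-567*sqrt(2)/8 - 105*sqrt(6)/16 + 977/16 + 405*sqrt(7)/16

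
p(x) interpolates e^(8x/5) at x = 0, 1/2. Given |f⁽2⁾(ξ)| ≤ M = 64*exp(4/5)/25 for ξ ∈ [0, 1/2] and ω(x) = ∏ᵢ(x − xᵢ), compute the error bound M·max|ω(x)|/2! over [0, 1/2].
2*exp(4/5)/25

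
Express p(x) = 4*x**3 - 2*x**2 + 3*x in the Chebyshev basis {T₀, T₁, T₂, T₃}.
-T₀ + (6)T₁ - T₂ + T₃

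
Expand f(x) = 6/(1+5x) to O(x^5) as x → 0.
6 - 30*x + 150*x**2 - 750*x**3 + 3750*x**4 + O(x**5)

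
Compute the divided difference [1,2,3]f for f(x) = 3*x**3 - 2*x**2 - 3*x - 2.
16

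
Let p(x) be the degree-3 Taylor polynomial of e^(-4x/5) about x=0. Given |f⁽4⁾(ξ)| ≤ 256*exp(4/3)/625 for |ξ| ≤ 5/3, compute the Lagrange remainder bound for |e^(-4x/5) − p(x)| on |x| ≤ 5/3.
32*exp(4/3)/243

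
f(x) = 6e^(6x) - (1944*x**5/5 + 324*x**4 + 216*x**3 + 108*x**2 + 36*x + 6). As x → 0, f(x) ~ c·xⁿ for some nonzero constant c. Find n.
6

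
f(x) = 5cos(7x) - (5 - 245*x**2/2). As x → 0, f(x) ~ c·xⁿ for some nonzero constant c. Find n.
4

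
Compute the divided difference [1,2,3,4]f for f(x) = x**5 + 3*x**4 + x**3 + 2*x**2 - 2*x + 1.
96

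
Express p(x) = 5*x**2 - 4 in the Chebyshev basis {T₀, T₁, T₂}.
(-3/2)T₀ + (5/2)T₂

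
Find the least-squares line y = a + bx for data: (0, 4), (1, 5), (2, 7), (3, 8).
a = 39/10, b = 7/5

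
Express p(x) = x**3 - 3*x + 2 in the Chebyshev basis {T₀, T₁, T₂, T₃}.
(2)T₀ + (-9/4)T₁ + (1/4)T₃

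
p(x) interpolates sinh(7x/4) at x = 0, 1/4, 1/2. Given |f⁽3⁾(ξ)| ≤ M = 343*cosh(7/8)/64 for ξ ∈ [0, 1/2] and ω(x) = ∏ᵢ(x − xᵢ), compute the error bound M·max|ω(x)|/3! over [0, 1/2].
343*sqrt(3)*cosh(7/8)/110592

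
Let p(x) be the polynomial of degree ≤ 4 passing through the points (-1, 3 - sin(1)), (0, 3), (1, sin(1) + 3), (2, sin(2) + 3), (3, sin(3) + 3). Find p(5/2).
-65*sin(1)/128 + 35*sin(3)/128 + 35*sin(2)/32 + 3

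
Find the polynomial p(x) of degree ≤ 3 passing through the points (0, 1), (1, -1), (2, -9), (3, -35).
-2*x**3 + 3*x**2 - 3*x + 1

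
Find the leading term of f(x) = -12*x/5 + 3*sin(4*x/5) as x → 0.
-32*x**3/125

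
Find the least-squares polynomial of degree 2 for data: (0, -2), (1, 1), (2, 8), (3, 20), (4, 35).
-72/35 + (71/70)x + (29/14)x²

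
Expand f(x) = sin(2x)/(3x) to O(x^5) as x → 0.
2/3 - 4*x**2/9 + 4*x**4/45 + O(x**5)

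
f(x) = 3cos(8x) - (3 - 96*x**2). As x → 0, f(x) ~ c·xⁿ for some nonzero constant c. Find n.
4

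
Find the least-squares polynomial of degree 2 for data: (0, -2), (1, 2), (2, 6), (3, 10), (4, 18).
-58/35 + (88/35)x + (4/7)x²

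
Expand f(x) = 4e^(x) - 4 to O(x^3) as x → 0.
4*x + 2*x**2 + O(x**3)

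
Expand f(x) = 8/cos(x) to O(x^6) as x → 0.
8 + 4*x**2 + 5*x**4/3 + O(x**6)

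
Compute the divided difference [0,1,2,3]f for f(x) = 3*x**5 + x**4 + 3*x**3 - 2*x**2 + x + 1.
84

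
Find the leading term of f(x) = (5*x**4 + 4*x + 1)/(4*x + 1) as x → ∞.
5*x**3/4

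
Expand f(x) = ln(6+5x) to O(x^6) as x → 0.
log(6) + 5*x/6 - 25*x**2/72 + 125*x**3/648 - 625*x**4/5184 + 625*x**5/7776 + O(x**6)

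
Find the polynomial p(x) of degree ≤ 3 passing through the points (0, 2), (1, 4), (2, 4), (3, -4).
-x**3 + 2*x**2 + x + 2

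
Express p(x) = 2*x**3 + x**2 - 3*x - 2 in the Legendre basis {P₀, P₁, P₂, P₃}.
(-5/3)P₀ + (-9/5)P₁ + (2/3)P₂ + (4/5)P₃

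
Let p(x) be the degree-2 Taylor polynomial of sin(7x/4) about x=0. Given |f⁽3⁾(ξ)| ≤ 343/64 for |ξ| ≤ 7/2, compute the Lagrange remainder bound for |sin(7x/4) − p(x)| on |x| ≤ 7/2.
117649/3072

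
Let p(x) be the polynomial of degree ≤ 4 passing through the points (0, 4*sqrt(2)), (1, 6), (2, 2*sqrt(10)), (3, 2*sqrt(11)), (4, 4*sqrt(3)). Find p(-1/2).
-315/16 - 45*sqrt(11)/16 + 35*sqrt(3)/32 + 315*sqrt(2)/32 + 189*sqrt(10)/32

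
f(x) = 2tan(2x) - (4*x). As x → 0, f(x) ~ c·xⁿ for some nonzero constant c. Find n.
3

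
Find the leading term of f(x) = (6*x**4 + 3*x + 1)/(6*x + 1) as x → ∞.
x**3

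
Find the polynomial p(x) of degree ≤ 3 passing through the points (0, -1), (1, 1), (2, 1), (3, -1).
-x**2 + 3*x - 1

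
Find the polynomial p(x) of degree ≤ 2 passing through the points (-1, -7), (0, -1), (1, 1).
-2*x**2 + 4*x - 1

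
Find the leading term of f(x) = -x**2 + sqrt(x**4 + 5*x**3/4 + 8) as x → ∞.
5*x/8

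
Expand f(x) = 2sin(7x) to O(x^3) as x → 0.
14*x + O(x**3)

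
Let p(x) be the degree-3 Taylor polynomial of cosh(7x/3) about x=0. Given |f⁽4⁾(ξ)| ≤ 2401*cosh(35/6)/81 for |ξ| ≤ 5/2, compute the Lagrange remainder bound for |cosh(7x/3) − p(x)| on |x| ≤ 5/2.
1500625*cosh(35/6)/31104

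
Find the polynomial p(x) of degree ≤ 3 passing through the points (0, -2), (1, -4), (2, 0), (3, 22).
2*x**3 - 3*x**2 - x - 2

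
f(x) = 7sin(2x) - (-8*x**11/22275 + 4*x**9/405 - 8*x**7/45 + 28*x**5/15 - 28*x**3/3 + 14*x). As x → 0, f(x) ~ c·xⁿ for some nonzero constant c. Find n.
13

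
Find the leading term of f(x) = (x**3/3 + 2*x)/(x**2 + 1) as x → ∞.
x/3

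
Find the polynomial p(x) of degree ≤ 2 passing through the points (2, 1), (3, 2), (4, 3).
x - 1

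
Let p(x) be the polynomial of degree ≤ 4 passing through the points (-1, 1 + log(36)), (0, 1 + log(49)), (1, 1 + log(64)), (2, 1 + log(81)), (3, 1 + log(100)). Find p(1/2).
1 + log(16*2**(3/16)*3**(19/64)*5**(3/64)*7**(15/16)/3)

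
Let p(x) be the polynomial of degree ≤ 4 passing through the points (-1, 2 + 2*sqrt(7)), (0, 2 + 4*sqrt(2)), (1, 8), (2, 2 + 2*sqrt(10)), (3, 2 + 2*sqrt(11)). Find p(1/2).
-5*sqrt(10)/16 - 5*sqrt(7)/64 + 3*sqrt(11)/64 + 15*sqrt(2)/8 + 199/32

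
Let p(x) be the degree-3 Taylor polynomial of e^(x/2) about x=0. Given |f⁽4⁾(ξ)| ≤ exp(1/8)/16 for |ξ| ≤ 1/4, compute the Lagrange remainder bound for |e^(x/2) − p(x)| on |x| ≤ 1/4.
exp(1/8)/98304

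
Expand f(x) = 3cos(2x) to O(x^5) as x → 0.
3 - 6*x**2 + 2*x**4 + O(x**5)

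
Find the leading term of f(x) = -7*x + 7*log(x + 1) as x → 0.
-7*x**2/2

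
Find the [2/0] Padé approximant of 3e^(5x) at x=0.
75*x**2/2 + 15*x + 3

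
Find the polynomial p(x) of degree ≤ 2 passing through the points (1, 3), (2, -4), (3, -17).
-3*x**2 + 2*x + 4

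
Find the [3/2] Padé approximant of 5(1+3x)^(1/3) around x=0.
(7*x**3/3 + 21*x**2 + 21*x + 5)/(2*x**2 + 16*x/5 + 1)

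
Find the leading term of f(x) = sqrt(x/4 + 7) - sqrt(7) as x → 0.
sqrt(7)*x/56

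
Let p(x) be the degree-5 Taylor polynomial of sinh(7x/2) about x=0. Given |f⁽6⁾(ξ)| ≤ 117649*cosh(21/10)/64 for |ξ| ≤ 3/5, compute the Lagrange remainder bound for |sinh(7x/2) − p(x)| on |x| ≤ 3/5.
9529569*cosh(21/10)/80000000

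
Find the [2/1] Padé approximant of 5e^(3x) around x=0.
(15*x**2/2 + 10*x + 5)/(1 - x)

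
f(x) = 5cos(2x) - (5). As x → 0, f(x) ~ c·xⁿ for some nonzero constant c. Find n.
2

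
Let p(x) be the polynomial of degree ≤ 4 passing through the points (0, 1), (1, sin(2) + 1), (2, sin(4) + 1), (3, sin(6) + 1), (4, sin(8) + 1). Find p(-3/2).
-693*sin(2)/32 + 1485*sin(4)/64 + 1 + 315*sin(8)/128 - 385*sin(6)/32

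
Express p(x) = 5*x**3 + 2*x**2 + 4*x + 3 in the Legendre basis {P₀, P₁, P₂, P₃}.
(11/3)P₀ + (7)P₁ + (4/3)P₂ + (2)P₃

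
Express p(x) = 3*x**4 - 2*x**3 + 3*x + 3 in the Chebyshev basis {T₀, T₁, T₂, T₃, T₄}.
(33/8)T₀ + (3/2)T₁ + (3/2)T₂ + (-1/2)T₃ + (3/8)T₄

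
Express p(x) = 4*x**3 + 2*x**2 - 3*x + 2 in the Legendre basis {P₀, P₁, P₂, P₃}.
(8/3)P₀ + (-3/5)P₁ + (4/3)P₂ + (8/5)P₃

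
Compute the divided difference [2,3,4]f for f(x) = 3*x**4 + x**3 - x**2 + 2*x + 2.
173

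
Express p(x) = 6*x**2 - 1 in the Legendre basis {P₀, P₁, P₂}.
P₀ + (4)P₂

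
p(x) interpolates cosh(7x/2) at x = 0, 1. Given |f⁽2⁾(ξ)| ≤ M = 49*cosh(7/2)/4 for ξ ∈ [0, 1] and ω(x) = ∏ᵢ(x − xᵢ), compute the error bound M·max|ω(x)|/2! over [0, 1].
49*cosh(7/2)/32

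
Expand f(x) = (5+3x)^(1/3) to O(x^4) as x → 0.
5**(1/3) + 5**(1/3)*x/5 - 5**(1/3)*x**2/25 + 5**(1/3)*x**3/75 + O(x**4)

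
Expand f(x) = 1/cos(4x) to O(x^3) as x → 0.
1 + 8*x**2 + O(x**3)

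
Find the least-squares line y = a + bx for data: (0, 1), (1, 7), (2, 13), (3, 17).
a = 7/5, b = 27/5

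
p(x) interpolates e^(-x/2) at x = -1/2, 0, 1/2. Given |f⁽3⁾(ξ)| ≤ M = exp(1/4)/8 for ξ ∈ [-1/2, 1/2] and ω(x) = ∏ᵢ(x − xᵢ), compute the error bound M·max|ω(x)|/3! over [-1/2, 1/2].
sqrt(3)*exp(1/4)/1728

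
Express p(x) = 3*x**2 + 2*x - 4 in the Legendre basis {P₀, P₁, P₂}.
(-3)P₀ + (2)P₁ + (2)P₂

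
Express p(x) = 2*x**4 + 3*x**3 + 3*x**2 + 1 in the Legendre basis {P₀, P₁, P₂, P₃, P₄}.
(12/5)P₀ + (9/5)P₁ + (22/7)P₂ + (6/5)P₃ + (16/35)P₄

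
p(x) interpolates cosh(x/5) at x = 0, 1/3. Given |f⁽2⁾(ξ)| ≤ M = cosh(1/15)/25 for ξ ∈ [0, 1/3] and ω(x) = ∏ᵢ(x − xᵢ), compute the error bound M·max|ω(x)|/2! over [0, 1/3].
cosh(1/15)/1800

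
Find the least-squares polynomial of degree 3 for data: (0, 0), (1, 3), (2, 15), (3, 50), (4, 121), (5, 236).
25/126 + (683/756)x + (-163/252)x² + (107/54)x³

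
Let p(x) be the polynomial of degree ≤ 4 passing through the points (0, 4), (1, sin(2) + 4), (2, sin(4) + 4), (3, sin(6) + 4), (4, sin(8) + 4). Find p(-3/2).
-693*sin(2)/32 + 1485*sin(4)/64 + 315*sin(8)/128 - 385*sin(6)/32 + 4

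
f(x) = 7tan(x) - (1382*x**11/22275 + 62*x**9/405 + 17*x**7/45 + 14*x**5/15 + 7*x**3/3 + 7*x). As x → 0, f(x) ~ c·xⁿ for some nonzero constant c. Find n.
13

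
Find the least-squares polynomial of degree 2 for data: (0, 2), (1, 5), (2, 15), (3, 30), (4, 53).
71/35 + (-11/70)x + (45/14)x²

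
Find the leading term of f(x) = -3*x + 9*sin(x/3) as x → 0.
-x**3/18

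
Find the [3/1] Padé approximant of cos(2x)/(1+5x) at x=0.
(2*x**3/15 - 140*x**2/69 + 2*x/345 + 1)/(1727*x/345 + 1)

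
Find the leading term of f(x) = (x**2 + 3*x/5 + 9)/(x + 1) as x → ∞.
x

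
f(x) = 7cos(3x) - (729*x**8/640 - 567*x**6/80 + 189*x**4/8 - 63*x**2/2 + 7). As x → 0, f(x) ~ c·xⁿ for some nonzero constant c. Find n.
10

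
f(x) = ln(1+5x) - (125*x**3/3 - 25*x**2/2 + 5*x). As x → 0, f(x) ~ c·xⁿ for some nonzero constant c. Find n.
4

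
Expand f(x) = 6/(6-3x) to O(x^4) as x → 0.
1 + x/2 + x**2/4 + x**3/8 + O(x**4)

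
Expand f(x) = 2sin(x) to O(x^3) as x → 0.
2*x + O(x**3)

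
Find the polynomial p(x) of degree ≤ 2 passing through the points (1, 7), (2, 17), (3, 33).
3*x**2 + x + 3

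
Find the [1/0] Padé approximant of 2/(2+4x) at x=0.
1 - 2*x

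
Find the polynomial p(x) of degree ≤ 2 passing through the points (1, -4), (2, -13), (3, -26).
-2*x**2 - 3*x + 1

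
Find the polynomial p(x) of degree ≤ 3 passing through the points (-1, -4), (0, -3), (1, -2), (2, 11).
2*x**3 - x - 3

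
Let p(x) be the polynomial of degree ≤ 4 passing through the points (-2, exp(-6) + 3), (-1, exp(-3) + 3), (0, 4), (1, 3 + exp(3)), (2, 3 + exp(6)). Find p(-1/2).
(-5 + 60*exp(3) + (-20*exp(3) + 474 + 3*exp(6))*exp(6))*exp(-6)/128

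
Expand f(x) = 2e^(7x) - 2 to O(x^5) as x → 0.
14*x + 49*x**2 + 343*x**3/3 + 2401*x**4/12 + O(x**5)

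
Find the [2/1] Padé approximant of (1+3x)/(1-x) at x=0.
(3*x + 1)/(1 - x)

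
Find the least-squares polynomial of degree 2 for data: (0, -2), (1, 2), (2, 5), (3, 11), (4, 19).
-57/35 + (137/70)x + (11/14)x²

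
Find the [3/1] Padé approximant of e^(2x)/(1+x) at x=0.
(1 - 2*x**3/3)/(1 - x)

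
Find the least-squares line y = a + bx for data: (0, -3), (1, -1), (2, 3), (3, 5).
a = -16/5, b = 14/5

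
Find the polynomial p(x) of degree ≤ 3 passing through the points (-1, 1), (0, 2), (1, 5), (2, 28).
3*x**3 + x**2 - x + 2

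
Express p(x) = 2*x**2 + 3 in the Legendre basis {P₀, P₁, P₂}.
(11/3)P₀ + (4/3)P₂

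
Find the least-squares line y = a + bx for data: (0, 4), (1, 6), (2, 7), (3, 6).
a = 47/10, b = 7/10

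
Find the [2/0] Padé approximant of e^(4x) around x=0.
8*x**2 + 4*x + 1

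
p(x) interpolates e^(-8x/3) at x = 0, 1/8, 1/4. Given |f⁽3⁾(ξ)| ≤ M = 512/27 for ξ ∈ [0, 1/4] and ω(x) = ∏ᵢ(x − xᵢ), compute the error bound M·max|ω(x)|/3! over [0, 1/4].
sqrt(3)/729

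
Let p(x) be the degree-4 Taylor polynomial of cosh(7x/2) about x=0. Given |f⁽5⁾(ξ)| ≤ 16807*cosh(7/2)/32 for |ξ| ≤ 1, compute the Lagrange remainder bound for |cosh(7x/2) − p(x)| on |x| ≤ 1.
16807*cosh(7/2)/3840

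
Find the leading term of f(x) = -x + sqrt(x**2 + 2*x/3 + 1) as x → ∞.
1/3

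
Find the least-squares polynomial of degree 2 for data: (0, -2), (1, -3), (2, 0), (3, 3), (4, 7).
-83/35 + (-16/35)x + (5/7)x²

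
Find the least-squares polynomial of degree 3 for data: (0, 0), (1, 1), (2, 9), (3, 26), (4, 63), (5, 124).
-17/126 + (1013/756)x + (-193/252)x² + (59/54)x³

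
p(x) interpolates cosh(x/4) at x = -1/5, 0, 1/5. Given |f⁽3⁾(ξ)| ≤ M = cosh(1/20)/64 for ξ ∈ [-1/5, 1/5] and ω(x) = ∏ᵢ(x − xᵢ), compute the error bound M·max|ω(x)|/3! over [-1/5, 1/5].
sqrt(3)*cosh(1/20)/216000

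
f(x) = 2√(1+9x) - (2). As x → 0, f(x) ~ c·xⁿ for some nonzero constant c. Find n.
1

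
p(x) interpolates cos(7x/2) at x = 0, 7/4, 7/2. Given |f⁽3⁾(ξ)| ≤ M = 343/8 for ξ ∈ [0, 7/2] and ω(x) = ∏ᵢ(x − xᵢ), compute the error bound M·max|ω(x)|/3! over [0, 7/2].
117649*sqrt(3)/13824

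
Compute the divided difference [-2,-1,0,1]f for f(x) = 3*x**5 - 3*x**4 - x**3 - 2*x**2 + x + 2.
20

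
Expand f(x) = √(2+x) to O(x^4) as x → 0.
sqrt(2) + sqrt(2)*x/4 - sqrt(2)*x**2/32 + sqrt(2)*x**3/128 + O(x**4)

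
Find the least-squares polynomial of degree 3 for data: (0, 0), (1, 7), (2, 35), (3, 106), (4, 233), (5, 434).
25/126 + (-1/756)x + (827/252)x² + (76/27)x³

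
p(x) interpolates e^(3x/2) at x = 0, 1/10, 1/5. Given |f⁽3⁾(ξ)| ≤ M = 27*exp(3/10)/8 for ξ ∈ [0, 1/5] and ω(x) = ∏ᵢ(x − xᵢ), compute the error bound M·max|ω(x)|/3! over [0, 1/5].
sqrt(3)*exp(3/10)/8000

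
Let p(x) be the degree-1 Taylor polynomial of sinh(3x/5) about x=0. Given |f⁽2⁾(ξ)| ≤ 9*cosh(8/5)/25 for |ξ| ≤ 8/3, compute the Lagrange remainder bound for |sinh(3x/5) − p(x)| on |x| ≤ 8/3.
32*cosh(8/5)/25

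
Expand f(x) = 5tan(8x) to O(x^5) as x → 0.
40*x + 2560*x**3/3 + O(x**5)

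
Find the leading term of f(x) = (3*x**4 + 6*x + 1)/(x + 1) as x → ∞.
3*x**3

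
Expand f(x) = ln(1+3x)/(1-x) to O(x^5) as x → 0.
3*x - 3*x**2/2 + 15*x**3/2 - 51*x**4/4 + O(x**5)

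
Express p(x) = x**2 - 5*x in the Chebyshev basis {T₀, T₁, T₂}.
(1/2)T₀ + (-5)T₁ + (1/2)T₂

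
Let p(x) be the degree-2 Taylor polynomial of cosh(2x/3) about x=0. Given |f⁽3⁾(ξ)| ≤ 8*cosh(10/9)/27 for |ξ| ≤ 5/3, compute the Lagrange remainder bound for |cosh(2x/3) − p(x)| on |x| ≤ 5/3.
500*cosh(10/9)/2187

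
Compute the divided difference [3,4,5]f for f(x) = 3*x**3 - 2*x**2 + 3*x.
34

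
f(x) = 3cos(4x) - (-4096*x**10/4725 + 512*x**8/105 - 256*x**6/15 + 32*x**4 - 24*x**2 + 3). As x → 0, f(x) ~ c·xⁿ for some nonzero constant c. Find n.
12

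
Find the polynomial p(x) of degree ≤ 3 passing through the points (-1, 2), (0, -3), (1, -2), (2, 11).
x**3 + 3*x**2 - 3*x - 3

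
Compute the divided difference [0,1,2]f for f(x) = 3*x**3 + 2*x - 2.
9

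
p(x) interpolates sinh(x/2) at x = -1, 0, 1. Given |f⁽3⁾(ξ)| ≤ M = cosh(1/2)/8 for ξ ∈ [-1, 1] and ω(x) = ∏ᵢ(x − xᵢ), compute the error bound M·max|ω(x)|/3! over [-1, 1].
sqrt(3)*cosh(1/2)/216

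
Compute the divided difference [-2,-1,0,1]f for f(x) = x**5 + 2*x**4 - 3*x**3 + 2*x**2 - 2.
-2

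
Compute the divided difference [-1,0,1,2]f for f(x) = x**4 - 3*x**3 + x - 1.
-1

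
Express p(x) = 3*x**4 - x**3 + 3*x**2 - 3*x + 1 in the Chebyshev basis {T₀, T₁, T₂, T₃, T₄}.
(29/8)T₀ + (-15/4)T₁ + (3)T₂ + (-1/4)T₃ + (3/8)T₄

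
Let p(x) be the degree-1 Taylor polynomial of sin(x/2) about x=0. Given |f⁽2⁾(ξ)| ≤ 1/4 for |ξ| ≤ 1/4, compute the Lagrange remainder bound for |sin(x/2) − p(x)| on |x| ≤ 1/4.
1/128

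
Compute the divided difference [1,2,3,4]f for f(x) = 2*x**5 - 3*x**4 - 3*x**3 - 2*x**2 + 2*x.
97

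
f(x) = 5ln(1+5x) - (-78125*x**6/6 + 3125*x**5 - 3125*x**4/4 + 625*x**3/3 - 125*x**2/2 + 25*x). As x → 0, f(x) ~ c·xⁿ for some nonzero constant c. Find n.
7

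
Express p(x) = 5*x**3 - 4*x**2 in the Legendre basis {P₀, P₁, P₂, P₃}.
(-4/3)P₀ + (3)P₁ + (-8/3)P₂ + (2)P₃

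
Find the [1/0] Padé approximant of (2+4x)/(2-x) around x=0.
5*x/2 + 1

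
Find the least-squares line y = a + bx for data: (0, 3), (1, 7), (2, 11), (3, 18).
a = 12/5, b = 49/10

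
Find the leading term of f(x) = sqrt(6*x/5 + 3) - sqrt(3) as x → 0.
sqrt(3)*x/5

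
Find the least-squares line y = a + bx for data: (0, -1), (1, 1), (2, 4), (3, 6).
a = -11/10, b = 12/5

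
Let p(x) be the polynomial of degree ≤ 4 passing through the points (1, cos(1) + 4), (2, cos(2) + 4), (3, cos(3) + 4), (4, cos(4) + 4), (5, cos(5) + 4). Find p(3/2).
35*cos(2)/32 + 7*cos(4)/32 - 5*cos(5)/128 + 35*cos(1)/128 - 35*cos(3)/64 + 4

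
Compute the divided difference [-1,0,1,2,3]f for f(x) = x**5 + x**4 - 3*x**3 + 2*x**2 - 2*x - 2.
6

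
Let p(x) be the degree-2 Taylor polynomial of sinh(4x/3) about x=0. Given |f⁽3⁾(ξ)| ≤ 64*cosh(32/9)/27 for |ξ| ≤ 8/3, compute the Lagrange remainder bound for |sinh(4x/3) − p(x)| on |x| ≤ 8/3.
16384*cosh(32/9)/2187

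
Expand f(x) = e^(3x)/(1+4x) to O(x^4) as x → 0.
1 - x + 17*x**2/2 - 59*x**3/2 + O(x**4)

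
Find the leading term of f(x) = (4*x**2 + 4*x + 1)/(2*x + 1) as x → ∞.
2*x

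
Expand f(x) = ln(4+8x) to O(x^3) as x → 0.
log(4) + 2*x - 2*x**2 + O(x**3)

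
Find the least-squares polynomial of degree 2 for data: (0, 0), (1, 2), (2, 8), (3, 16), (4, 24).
-2/5 + (11/5)x + x²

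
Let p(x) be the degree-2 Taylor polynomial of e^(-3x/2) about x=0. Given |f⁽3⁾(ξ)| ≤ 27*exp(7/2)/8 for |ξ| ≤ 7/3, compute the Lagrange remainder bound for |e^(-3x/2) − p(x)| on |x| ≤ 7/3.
343*exp(7/2)/48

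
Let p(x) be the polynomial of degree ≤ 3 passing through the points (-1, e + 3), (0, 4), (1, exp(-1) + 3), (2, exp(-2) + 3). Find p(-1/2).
(-5*e + 1 + (5*e + 63)*exp(2))*exp(-2)/16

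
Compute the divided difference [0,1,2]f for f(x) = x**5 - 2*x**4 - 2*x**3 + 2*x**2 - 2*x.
-3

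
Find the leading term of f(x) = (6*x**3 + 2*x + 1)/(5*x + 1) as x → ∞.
6*x**2/5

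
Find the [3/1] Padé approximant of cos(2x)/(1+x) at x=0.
(2*x**3/3 - 4*x**2/3 - 2*x/3 + 1)/(x/3 + 1)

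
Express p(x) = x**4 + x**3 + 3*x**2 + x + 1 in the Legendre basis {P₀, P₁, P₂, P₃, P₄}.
(11/5)P₀ + (8/5)P₁ + (18/7)P₂ + (2/5)P₃ + (8/35)P₄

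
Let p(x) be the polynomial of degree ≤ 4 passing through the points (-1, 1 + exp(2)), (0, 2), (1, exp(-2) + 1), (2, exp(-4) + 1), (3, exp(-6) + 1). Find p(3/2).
(-5 + 60*exp(2) + 90*exp(4) + 3*(exp(2) + 36)*exp(6))*exp(-6)/128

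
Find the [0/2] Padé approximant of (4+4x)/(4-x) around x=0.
1/(5*x**2/4 - 5*x/4 + 1)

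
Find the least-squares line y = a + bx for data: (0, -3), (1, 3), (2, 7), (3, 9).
a = -2, b = 4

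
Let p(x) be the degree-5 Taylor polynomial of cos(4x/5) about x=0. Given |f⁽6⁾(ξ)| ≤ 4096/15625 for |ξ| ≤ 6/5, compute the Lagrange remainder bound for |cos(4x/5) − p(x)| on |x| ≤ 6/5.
1327104/1220703125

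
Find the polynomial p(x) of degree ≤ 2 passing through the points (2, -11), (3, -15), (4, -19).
-4*x - 3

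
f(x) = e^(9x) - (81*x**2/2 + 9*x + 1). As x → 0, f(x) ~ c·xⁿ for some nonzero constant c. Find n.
3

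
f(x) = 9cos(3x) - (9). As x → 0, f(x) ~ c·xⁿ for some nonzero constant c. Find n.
2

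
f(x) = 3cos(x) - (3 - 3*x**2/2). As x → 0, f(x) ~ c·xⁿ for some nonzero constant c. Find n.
4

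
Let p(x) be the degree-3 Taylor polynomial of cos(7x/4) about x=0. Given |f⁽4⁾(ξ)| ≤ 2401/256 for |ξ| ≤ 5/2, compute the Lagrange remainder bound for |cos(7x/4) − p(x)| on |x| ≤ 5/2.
1500625/98304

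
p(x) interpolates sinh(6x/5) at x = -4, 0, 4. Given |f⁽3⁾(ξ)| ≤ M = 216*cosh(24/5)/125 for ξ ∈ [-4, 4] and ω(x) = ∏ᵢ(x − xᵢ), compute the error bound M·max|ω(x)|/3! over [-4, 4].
512*sqrt(3)*cosh(24/5)/125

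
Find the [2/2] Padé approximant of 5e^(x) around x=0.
(5*x**2/12 + 5*x/2 + 5)/(x**2/12 - x/2 + 1)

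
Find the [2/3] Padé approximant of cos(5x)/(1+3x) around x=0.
(1 - 125*x**2/12)/(25*x**3/4 + 25*x**2/12 + 3*x + 1)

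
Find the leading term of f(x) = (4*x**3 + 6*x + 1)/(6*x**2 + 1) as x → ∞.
2*x/3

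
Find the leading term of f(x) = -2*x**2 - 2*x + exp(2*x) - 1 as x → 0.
4*x**3/3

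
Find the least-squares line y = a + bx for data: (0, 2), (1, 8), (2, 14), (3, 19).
a = 11/5, b = 57/10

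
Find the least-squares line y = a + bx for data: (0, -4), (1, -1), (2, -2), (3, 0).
a = -17/5, b = 11/10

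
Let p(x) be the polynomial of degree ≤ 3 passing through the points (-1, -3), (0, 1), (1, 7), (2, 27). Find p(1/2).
3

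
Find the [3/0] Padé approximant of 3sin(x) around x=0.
x*(6 - x**2)/2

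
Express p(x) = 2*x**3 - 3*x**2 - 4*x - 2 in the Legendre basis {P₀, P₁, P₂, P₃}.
(-3)P₀ + (-14/5)P₁ + (-2)P₂ + (4/5)P₃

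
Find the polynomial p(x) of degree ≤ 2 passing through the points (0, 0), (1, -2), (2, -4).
-2*x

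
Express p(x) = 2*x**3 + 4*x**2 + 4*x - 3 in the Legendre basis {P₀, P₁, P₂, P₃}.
(-5/3)P₀ + (26/5)P₁ + (8/3)P₂ + (4/5)P₃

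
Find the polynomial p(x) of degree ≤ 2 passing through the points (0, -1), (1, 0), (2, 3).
x**2 - 1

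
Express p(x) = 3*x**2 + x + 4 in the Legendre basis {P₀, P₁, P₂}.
(5)P₀ + P₁ + (2)P₂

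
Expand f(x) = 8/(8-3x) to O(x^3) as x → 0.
1 + 3*x/8 + 9*x**2/64 + O(x**3)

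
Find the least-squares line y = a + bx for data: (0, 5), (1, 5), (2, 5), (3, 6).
a = 24/5, b = 3/10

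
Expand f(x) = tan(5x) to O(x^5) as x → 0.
5*x + 125*x**3/3 + O(x**5)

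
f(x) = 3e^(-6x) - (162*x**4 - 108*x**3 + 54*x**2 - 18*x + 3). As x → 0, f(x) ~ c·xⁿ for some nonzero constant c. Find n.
5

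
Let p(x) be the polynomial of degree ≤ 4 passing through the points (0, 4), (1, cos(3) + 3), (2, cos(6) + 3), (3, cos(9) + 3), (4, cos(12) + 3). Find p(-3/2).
315*cos(12)/128 - 385*cos(9)/32 + 1539/128 - 693*cos(3)/32 + 1485*cos(6)/64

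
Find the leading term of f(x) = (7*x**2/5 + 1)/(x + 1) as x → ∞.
7*x/5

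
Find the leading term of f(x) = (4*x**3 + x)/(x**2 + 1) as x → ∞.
4*x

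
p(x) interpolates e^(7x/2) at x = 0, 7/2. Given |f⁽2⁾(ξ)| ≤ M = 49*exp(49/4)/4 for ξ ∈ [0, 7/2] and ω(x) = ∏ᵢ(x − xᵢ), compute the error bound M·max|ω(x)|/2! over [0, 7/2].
2401*exp(49/4)/128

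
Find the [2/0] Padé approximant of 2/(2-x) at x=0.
x**2/4 + x/2 + 1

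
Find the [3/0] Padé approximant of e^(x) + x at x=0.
x**3/6 + x**2/2 + 2*x + 1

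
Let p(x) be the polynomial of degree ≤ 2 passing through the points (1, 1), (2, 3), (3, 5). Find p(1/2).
0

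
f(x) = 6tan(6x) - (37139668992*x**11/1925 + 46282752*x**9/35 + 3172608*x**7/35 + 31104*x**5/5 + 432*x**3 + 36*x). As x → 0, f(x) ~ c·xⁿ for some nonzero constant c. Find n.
13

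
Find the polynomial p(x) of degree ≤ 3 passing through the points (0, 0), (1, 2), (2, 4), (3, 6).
2*x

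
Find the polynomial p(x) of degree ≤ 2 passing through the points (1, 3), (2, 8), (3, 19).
3*x**2 - 4*x + 4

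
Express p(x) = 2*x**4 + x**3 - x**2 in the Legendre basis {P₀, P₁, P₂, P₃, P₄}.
(1/15)P₀ + (3/5)P₁ + (10/21)P₂ + (2/5)P₃ + (16/35)P₄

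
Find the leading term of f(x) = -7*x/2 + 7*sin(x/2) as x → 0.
-7*x**3/48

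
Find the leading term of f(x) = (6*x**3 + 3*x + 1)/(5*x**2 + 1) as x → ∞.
6*x/5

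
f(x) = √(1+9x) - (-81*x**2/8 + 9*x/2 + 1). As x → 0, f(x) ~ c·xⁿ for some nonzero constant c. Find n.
3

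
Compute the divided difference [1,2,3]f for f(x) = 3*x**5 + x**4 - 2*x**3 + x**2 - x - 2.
284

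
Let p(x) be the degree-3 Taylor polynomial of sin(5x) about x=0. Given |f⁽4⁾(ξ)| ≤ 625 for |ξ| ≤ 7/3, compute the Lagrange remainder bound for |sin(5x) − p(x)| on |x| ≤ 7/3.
1500625/1944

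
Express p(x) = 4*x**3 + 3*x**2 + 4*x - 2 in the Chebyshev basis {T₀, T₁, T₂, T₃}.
(-1/2)T₀ + (7)T₁ + (3/2)T₂ + T₃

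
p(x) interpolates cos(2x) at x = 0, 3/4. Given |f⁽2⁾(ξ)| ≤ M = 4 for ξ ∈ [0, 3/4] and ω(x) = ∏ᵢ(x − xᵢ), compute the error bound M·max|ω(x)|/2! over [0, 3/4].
9/32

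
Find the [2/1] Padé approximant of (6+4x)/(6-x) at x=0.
(2*x/3 + 1)/(1 - x/6)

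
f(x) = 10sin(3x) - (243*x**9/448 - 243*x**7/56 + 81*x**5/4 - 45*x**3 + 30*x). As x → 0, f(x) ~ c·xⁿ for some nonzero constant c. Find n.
11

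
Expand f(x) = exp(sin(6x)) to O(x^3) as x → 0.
1 + 6*x + 18*x**2 + O(x**3)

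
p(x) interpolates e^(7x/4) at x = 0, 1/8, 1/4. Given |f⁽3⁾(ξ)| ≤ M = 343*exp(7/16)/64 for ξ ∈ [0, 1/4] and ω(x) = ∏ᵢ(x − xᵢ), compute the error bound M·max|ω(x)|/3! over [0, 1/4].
343*sqrt(3)*exp(7/16)/884736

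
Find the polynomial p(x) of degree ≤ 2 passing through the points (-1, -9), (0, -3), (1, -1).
-2*x**2 + 4*x - 3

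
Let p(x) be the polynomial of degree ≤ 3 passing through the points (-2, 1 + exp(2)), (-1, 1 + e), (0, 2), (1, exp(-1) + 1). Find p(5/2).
(e*(-35*exp(2) - 173 + 135*e) + 105)*exp(-1)/16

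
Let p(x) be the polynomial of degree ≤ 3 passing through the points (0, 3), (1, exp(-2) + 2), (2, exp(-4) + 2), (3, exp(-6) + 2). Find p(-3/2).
(-189*exp(4) - 35 + 135*exp(2) + 137*exp(6))*exp(-6)/16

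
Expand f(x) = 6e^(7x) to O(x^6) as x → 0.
6 + 42*x + 147*x**2 + 343*x**3 + 2401*x**4/4 + 16807*x**5/20 + O(x**6)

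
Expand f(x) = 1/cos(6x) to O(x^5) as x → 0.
1 + 18*x**2 + 270*x**4 + O(x**5)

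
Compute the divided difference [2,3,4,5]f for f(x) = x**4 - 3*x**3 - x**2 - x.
11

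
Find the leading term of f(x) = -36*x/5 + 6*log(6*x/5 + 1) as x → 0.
-108*x**2/25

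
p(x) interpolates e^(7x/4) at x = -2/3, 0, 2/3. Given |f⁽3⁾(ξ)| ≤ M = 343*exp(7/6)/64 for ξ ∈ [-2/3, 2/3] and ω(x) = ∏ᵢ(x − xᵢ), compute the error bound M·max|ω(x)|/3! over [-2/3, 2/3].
343*sqrt(3)*exp(7/6)/5832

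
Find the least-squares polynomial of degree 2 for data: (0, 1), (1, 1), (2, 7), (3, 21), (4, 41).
37/35 + (-26/7)x + (24/7)x²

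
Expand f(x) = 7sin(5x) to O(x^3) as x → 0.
35*x + O(x**3)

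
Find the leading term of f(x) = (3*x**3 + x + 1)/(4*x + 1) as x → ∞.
3*x**2/4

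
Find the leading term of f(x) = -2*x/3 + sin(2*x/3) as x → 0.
-4*x**3/81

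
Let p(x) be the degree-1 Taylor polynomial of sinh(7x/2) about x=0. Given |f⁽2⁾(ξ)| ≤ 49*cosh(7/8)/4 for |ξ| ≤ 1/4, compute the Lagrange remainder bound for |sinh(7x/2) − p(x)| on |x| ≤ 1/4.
49*cosh(7/8)/128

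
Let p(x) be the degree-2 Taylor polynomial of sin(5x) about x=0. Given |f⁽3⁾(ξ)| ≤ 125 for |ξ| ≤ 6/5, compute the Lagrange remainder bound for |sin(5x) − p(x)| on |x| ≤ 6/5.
36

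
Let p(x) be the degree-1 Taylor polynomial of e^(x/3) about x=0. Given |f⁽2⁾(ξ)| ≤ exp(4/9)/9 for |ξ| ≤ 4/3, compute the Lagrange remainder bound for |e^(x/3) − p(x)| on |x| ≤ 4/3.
8*exp(4/9)/81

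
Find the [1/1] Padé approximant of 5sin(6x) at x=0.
30*x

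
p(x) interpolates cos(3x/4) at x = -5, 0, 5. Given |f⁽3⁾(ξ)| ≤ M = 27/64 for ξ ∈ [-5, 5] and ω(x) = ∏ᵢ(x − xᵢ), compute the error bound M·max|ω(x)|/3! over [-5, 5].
125*sqrt(3)/64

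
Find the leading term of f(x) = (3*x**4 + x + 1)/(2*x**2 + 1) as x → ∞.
3*x**2/2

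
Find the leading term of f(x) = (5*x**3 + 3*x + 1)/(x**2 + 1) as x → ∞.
5*x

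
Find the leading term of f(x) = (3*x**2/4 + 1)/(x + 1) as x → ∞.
3*x/4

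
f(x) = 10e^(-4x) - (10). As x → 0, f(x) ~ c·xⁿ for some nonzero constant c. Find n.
1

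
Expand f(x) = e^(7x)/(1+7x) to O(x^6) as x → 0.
1 + 49*x**2/2 - 343*x**3/3 + 7203*x**4/8 - 184877*x**5/30 + O(x**6)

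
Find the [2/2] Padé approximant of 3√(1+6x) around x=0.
(135*x**2/4 + 45*x/2 + 3)/(9*x**2/4 + 9*x/2 + 1)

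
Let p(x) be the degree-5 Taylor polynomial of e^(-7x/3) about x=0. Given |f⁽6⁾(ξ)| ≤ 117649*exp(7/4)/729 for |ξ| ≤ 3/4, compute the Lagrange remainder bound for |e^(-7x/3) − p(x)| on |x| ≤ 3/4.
117649*exp(7/4)/2949120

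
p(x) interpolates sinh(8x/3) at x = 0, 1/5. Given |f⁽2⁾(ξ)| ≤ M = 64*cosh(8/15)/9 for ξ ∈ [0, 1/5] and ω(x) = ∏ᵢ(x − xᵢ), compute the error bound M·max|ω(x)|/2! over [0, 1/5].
8*cosh(8/15)/225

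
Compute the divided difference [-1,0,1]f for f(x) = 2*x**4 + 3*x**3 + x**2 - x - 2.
3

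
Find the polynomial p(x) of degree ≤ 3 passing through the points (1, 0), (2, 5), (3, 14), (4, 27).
2*x**2 - x - 1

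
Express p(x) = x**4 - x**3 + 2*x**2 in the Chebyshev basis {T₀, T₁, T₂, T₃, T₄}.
(11/8)T₀ + (-3/4)T₁ + (3/2)T₂ + (-1/4)T₃ + (1/8)T₄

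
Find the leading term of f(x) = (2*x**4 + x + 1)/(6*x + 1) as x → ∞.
x**3/3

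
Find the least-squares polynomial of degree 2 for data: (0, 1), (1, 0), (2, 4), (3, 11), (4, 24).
36/35 + (-221/70)x + (31/14)x²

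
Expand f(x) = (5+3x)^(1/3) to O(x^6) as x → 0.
5**(1/3) + 5**(1/3)*x/5 - 5**(1/3)*x**2/25 + 5**(1/3)*x**3/75 - 2*5**(1/3)*x**4/375 + 22*5**(1/3)*x**5/9375 + O(x**6)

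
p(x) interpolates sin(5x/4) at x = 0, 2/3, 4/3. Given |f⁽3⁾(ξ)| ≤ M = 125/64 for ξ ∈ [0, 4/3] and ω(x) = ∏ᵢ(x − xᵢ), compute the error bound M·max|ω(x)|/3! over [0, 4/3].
125*sqrt(3)/5832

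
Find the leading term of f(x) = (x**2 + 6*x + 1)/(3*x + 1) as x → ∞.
x/3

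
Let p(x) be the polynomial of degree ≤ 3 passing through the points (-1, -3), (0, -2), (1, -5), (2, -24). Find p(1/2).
-9/4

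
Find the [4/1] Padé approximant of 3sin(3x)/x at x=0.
243*x**4/40 - 27*x**2/2 + 9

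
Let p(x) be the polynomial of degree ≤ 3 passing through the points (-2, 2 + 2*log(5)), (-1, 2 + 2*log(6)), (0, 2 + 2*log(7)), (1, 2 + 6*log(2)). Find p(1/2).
2 + log(14*2**(1/4)*3**(3/8)*5**(1/8)*7**(7/8)/3)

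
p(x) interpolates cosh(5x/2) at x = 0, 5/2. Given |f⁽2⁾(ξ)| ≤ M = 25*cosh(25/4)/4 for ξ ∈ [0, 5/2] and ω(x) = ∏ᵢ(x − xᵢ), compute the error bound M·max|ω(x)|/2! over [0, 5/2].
625*cosh(25/4)/128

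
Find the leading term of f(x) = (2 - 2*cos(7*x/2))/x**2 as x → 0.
49/4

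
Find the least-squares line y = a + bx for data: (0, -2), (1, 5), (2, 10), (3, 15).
a = -7/5, b = 28/5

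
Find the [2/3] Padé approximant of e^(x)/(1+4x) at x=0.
(289*x**2/3380 + 426*x/845 + 1)/(3299*x**3/10140 - 6429*x**2/3380 + 2961*x/845 + 1)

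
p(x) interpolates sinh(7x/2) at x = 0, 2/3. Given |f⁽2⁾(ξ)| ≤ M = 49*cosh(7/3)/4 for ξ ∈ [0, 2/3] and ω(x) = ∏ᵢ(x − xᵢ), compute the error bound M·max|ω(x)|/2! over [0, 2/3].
49*cosh(7/3)/72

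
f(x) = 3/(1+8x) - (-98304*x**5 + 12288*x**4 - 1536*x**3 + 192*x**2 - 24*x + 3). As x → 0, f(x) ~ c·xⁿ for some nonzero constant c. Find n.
6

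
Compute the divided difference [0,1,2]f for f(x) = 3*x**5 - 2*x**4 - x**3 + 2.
28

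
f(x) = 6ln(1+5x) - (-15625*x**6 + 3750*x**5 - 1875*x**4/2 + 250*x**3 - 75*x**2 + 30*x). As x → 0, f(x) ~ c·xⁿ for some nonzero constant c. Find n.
7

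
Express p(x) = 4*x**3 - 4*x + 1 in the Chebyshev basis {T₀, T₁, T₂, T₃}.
T₀ - T₁ + T₃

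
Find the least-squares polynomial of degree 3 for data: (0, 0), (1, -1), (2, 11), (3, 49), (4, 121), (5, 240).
5/126 + (-3449/756)x + (55/36)x² + (97/54)x³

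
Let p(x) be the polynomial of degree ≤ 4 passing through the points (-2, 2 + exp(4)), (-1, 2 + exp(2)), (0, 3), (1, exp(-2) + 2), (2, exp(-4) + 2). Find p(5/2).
(-420*exp(2) + 315 + (-180*exp(2) + 634 + 35*exp(4))*exp(4))*exp(-4)/128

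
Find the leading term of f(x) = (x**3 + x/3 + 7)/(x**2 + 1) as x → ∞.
x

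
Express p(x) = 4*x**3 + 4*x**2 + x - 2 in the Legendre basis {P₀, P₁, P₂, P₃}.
(-2/3)P₀ + (17/5)P₁ + (8/3)P₂ + (8/5)P₃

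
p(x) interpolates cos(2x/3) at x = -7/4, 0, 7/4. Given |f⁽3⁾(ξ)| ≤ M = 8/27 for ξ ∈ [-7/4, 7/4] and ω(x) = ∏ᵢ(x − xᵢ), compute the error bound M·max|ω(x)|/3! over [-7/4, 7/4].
343*sqrt(3)/5832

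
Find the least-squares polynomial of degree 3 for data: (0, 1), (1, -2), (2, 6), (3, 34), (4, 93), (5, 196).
6/7 + (-76/21)x + (-9/14)x² + (11/6)x³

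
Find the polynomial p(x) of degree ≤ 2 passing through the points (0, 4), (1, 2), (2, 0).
4 - 2*x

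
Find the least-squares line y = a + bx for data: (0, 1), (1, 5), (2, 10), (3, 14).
a = 9/10, b = 22/5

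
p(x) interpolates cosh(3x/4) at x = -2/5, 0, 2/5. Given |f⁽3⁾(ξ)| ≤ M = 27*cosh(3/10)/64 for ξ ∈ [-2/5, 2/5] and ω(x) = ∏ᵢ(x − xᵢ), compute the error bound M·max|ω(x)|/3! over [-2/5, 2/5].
sqrt(3)*cosh(3/10)/1000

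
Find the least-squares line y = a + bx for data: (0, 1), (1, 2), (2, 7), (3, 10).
a = 1/5, b = 16/5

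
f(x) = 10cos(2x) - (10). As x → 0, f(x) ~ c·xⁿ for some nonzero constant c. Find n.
2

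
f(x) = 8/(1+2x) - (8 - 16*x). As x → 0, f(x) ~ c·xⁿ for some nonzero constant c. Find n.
2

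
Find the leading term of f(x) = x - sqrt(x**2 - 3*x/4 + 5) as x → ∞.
3/8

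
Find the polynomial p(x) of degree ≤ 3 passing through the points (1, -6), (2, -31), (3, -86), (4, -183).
-2*x**3 - 3*x**2 - 2*x + 1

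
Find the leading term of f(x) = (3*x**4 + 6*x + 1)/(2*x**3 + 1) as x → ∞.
3*x/2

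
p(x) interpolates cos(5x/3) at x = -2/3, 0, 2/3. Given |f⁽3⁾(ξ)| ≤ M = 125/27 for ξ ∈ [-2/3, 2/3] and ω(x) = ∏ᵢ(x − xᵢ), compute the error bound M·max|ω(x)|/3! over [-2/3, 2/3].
1000*sqrt(3)/19683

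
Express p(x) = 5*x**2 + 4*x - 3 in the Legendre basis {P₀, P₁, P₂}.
(-4/3)P₀ + (4)P₁ + (10/3)P₂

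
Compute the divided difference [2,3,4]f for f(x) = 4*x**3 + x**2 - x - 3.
37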